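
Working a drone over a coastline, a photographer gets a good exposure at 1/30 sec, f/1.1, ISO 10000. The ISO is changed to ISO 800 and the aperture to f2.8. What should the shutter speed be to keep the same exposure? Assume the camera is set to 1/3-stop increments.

ISO: 10000 → 8000 → 6400 → 5000 → 4000 → 3200 → 2500 → 2000 → 1600 → 1250 → 1000 → 800 — 3 2/3 stops lower (darker).
Aperture: f/1.1 → f/1.2 → f/1.4 → f/1.6 → f/1.8 → f/2 → f/2.2 → f/2.5 → f/2.8 — 2 2/3 stops smaller aperture (darker).
Net change so far: 6 1/3 stops darker. Offset with the shutter speed: 1/30 → 1/25 → 1/20 → 1/15 → 1/13 → 1/10 → 1/8 → 1/6 → 1/5 → 1/4 → 0.3 → 0.4 → 0.5 → 0.6 → 0.8 → 1 → 1.3 → 1.6 → 2 → 2.5.

2.5 s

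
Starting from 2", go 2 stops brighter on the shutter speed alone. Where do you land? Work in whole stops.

8 s

Shutter speed: 2 → 4 → 8 — 2 stops slower (brighter).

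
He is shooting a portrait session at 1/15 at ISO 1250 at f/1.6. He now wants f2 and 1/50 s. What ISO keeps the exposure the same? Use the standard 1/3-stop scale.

ISO 6400

Aperture: f/1.6 → f/1.8 → f/2 — 2/3 stop narrower (darker).
Shutter speed: 1/15 → 1/20 → 1/25 → 1/30 → 1/40 → 1/50 — 1 2/3 stops faster (darker).
Net change so far: 2 1/3 stops darker. Offset with the ISO: 1250 → 1600 → 2000 → 2500 → 3200 → 4000 → 5000 → 6400.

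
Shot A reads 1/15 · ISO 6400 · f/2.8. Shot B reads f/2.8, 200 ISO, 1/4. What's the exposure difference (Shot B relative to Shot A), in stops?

3 stops darker

Aperture: unchanged.
Shutter speed: 1/15 → 1/8 → 1/4 — 2 stops slower (brighter).
ISO: 6400 → 3200 → 1600 → 800 → 400 → 200 — 5 stops lower (darker).
Net: +2 −5 = −3 stops.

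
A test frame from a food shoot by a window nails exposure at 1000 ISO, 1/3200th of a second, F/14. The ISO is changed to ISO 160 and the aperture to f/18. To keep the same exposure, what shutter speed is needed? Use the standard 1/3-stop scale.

ISO: 1000 → 800 → 640 → 500 → 400 → 320 → 250 → 200 → 160 — 2 2/3 stops dropped (darker).
Aperture: f/14 → f/16 → f/18 — 2/3 stop smaller aperture (darker).
Net change so far: 3 1/3 stops darker. Offset with the shutter speed: 1/3200 → 1/2500 → 1/2000 → 1/1600 → 1/1250 → 1/1000 → 1/800 → 1/640 → 1/500 → 1/400 → 1/320.

1/320s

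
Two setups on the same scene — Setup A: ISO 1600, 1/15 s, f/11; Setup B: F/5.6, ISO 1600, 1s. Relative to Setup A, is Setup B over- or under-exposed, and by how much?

Aperture: f/11 → f/8 → f/5.6 — 2 stops wider (brighter).
Shutter speed: 1/15 → 1/8 → 1/4 → 1/2 → 1 — 4 stops slower (brighter).
ISO: unchanged.
Net: +2 +4 = +6 stops.

6 stops brighter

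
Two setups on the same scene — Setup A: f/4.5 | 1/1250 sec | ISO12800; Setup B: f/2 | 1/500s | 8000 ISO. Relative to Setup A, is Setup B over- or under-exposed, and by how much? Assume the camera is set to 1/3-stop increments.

Aperture: f/4.5 → f/4 → f/3.5 → f/3.2 → f/2.8 → f/2.5 → f/2.2 → f/2 — 2 1/3 stops wider (brighter).
Shutter speed: 1/1250 → 1/1000 → 1/800 → 1/640 → 1/500 — 1 1/3 stops slower (brighter).
ISO: 12800 → 10000 → 8000 — 2/3 stop dropped (darker).
Net: +2 1/3 +1 1/3 −2/3 = +3 stops.

3 stops brighter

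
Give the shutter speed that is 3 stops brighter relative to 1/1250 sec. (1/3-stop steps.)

1/160s

Shutter speed: 1/1250 → 1/1000 → 1/800 → 1/640 → 1/500 → 1/400 → 1/320 → 1/250 → 1/200 → 1/160 — 3 stops slower (brighter).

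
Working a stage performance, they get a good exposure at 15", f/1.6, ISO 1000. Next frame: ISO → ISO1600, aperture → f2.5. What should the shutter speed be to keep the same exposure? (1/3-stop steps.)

25 s

ISO: 1000 → 1250 → 1600 — 2/3 stop higher (brighter).
Aperture: f/1.6 → f/1.8 → f/2 → f/2.2 → f/2.5 — 1 1/3 stops smaller aperture (darker).
Net change so far: 2/3 stop darker. Offset with the shutter speed: 15 → 20 → 25.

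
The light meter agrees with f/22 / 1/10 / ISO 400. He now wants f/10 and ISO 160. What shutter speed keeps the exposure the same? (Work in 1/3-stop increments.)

1/20s

Aperture: f/22 → f/20 → f/18 → f/16 → f/14 → f/13 → f/11 → f/10 — 2 1/3 stops larger aperture (brighter).
ISO: 400 → 320 → 250 → 200 → 160 — 1 1/3 stops lower (darker).
Net change so far: 1 stop brighter. Offset with the shutter speed: 1/10 → 1/13 → 1/15 → 1/20.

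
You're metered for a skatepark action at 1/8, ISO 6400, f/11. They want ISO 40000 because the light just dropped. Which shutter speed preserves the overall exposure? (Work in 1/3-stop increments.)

ISO: 6400 → 8000 → 10000 → 12800 → 16000 → 20000 → 25600 → 32000 → 40000 — 2 2/3 stops higher (brighter).
Need 2 2/3 stops darker from the shutter speed: 1/8 → 1/10 → 1/13 → 1/15 → 1/20 → 1/25 → 1/30 → 1/40 → 1/50.

1/50s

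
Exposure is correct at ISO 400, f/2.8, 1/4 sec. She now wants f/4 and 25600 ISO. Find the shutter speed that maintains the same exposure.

Aperture: f/2.8 → f/4 — 1 stop narrower (darker).
ISO: 400 → 800 → 1600 → 3200 → 6400 → 12800 → 25600 — 6 stops raised (brighter).
Net change so far: 5 stops brighter. Offset with the shutter speed: 1/4 → 1/8 → 1/15 → 1/30 → 1/60 → 1/125.

1/125s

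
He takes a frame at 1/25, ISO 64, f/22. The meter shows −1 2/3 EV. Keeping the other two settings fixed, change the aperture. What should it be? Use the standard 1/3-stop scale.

f/13

Underexposed by 1 2/3 stops → need 1 2/3 stops brighter.
Aperture: f/22 → f/20 → f/18 → f/16 → f/14 → f/13.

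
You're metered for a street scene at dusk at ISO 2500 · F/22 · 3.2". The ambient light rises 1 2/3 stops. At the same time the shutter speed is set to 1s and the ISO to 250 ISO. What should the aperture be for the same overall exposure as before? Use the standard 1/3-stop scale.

f/7.1

Scene light: 1 2/3 stops brighter.
Shutter speed: 3.2 → 2.5 → 2 → 1.6 → 1.3 → 1 — 1 2/3 stops faster (darker).
ISO: 2500 → 2000 → 1600 → 1250 → 1000 → 800 → 640 → 500 → 400 → 320 → 250 — 3 1/3 stops dropped (darker).
Net so far: 3 1/3 stops darker. Aperture: f/22 → f/20 → f/18 → f/16 → f/14 → f/13 → f/11 → f/10 → f/9 → f/8 → f/7.1.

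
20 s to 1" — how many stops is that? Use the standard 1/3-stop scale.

20 → 15 → 13 → 10 → 8 → 6 → 5 → 4 → 3.2 → 2.5 → 2 → 1.6 → 1.3 → 1 — count the steps: 13 third-stops = 4 1/3 stops.

4 1/3 stops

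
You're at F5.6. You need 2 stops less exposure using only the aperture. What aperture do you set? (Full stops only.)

Aperture: f/5.6 → f/8 → f/11 — 2 stops stopped down (darker).

f/11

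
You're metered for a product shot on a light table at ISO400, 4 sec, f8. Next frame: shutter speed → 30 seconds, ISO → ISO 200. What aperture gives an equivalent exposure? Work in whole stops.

Shutter speed: 4 → 8 → 15 → 30 — 3 stops longer (brighter).
ISO: 400 → 200 — 1 stop lower (darker).
Net change so far: 2 stops brighter. Offset with the aperture: f/8 → f/11 → f/16.

f/16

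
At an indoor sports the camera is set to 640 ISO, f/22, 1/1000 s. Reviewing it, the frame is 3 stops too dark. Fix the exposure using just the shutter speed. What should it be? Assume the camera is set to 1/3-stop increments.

1/125s

Underexposed by 3 stops → need 3 stops brighter.
Shutter speed: 1/1000 → 1/800 → 1/640 → 1/500 → 1/400 → 1/320 → 1/250 → 1/200 → 1/160 → 1/125.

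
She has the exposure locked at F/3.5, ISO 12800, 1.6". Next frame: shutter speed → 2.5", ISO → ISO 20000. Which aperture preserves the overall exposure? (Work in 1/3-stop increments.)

f/5.6

Shutter speed: 1.6 → 2 → 2.5 — 2/3 stop slower (brighter).
ISO: 12800 → 16000 → 20000 — 2/3 stop higher (brighter).
Net change so far: 1 1/3 stops brighter. Offset with the aperture: f/3.5 → f/4 → f/4.5 → f/5 → f/5.6.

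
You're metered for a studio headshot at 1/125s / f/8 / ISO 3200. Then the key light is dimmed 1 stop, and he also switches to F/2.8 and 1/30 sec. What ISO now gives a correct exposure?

ISO 200

Scene light: 1 stop darker.
Aperture: f/8 → f/5.6 → f/4 → f/2.8 — 3 stops opened up (brighter).
Shutter speed: 1/125 → 1/60 → 1/30 — 2 stops slower (brighter).
Net so far: 4 stops brighter. ISO: 3200 → 1600 → 800 → 400 → 200.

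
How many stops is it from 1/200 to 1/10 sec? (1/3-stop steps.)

1/200 → 1/160 → 1/125 → 1/100 → 1/80 → 1/60 → 1/50 → 1/40 → 1/30 → 1/25 → 1/20 → 1/15 → 1/13 → 1/10 — count the steps: 13 third-stops = 4 1/3 stops.

4 1/3 stops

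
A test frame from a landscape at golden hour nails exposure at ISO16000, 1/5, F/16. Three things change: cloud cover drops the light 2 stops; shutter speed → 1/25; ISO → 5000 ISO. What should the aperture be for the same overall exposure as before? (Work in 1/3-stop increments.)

f/2

Scene light: 2 stops darker.
Shutter speed: 1/5 → 1/6 → 1/8 → 1/10 → 1/13 → 1/15 → 1/20 → 1/25 — 2 1/3 stops faster (darker).
ISO: 16000 → 12800 → 10000 → 8000 → 6400 → 5000 — 1 2/3 stops lower (darker).
Net so far: 6 stops darker. Aperture: f/16 → f/14 → f/13 → f/11 → f/10 → f/9 → f/8 → f/7.1 → f/6.3 → f/5.6 → f/5 → f/4.5 → f/4 → f/3.5 → f/3.2 → f/2.8 → f/2.5 → f/2.2 → f/2.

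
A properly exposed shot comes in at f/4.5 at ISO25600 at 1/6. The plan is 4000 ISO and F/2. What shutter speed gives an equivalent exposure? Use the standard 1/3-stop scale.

ISO: 25600 → 20000 → 16000 → 12800 → 10000 → 8000 → 6400 → 5000 → 4000 — 2 2/3 stops dropped (darker).
Aperture: f/4.5 → f/4 → f/3.5 → f/3.2 → f/2.8 → f/2.5 → f/2.2 → f/2 — 2 1/3 stops larger aperture (brighter).
Net change so far: 1/3 stop darker. Offset with the shutter speed: 1/6 → 1/5.

1/5s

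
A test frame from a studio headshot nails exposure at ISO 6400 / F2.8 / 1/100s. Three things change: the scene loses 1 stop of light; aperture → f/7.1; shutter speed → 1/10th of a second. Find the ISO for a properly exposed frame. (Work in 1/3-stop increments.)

ISO 8000

Scene light: 1 stop darker.
Aperture: f/2.8 → f/3.2 → f/3.5 → f/4 → f/4.5 → f/5 → f/5.6 → f/6.3 → f/7.1 — 2 2/3 stops stopped down (darker).
Shutter speed: 1/100 → 1/80 → 1/60 → 1/50 → 1/40 → 1/30 → 1/25 → 1/20 → 1/15 → 1/13 → 1/10 — 3 1/3 stops longer (brighter).
Net so far: 1/3 stop darker. ISO: 6400 → 8000.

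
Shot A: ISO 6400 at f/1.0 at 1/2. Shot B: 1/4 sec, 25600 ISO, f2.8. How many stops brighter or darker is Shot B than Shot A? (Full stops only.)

Aperture: f/1.0 → f/1.4 → f/2 → f/2.8 — 3 stops narrower (darker).
Shutter speed: 1/2 → 1/4 — 1 stop faster (darker).
ISO: 6400 → 12800 → 25600 — 2 stops raised (brighter).
Net: −3 −1 +2 = −2 stops.

2 stops darker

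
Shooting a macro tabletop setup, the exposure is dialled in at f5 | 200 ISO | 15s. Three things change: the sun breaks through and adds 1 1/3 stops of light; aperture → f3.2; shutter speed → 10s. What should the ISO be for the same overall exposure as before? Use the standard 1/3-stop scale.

Scene light: 1 1/3 stops brighter.
Aperture: f/5 → f/4.5 → f/4 → f/3.5 → f/3.2 — 1 1/3 stops larger aperture (brighter).
Shutter speed: 15 → 13 → 10 — 2/3 stop shorter (darker).
Net so far: 2 stops brighter. ISO: 200 → 160 → 125 → 100 → 80 → 64 → 50.

ISO 50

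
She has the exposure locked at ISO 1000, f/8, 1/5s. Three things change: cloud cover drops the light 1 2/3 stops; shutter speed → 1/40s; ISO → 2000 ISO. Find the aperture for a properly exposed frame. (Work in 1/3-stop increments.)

f/2.2

Scene light: 1 2/3 stops darker.
Shutter speed: 1/5 → 1/6 → 1/8 → 1/10 → 1/13 → 1/15 → 1/20 → 1/25 → 1/30 → 1/40 — 3 stops shorter (darker).
ISO: 1000 → 1250 → 1600 → 2000 — 1 stop higher (brighter).
Net so far: 3 2/3 stops darker. Aperture: f/8 → f/7.1 → f/6.3 → f/5.6 → f/5 → f/4.5 → f/4 → f/3.5 → f/3.2 → f/2.8 → f/2.5 → f/2.2.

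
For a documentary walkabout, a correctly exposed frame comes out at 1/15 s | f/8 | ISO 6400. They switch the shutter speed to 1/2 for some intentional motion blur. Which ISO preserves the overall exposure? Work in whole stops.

Shutter speed: 1/15 → 1/8 → 1/4 → 1/2 — 3 stops slower (brighter).
Need 3 stops darker from the ISO: 6400 → 3200 → 1600 → 800.

ISO 800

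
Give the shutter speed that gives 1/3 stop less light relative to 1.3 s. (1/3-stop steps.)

Shutter speed: 1.3 → 1 — 1/3 stop faster (darker).

1 s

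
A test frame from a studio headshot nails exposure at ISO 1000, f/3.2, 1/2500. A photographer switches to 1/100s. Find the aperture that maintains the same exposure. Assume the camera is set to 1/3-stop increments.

f/16

Shutter speed: 1/2500 → 1/2000 → 1/1600 → 1/1250 → 1/1000 → 1/800 → 1/640 → 1/500 → 1/400 → 1/320 → 1/250 → 1/200 → 1/160 → 1/125 → 1/100 — 4 2/3 stops slower (brighter).
Need 4 2/3 stops darker from the aperture: f/3.2 → f/3.5 → f/4 → f/4.5 → f/5 → f/5.6 → f/6.3 → f/7.1 → f/8 → f/9 → f/10 → f/11 → f/13 → f/14 → f/16.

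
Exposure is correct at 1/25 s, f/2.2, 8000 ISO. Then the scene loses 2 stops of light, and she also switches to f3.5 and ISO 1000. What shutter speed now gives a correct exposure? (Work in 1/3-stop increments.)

3.2 s

Scene light: 2 stops darker.
Aperture: f/2.2 → f/2.5 → f/2.8 → f/3.2 → f/3.5 — 1 1/3 stops narrower (darker).
ISO: 8000 → 6400 → 5000 → 4000 → 3200 → 2500 → 2000 → 1600 → 1250 → 1000 — 3 stops lower (darker).
Net so far: 6 1/3 stops darker. Shutter speed: 1/25 → 1/20 → 1/15 → 1/13 → 1/10 → 1/8 → 1/6 → 1/5 → 1/4 → 0.3 → 0.4 → 0.5 → 0.6 → 0.8 → 1 → 1.3 → 1.6 → 2 → 2.5 → 3.2.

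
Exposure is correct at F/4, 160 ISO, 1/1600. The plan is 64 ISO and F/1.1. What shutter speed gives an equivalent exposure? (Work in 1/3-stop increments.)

1/8000s

ISO: 160 → 125 → 100 → 80 → 64 — 1 1/3 stops lower (darker).
Aperture: f/4 → f/3.5 → f/3.2 → f/2.8 → f/2.5 → f/2.2 → f/2 → f/1.8 → f/1.6 → f/1.4 → f/1.2 → f/1.1 — 3 2/3 stops opened up (brighter).
Net change so far: 2 1/3 stops brighter. Offset with the shutter speed: 1/1600 → 1/2000 → 1/2500 → 1/3200 → 1/4000 → 1/5000 → 1/6400 → 1/8000.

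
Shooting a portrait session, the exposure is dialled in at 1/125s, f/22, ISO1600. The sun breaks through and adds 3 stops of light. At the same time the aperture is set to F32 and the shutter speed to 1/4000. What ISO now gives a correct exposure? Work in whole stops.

ISO 12800

Scene light: 3 stops brighter.
Aperture: f/22 → f/32 — 1 stop narrower (darker).
Shutter speed: 1/125 → 1/250 → 1/500 → 1/1000 → 1/2000 → 1/4000 — 5 stops shorter (darker).
Net so far: 3 stops darker. ISO: 1600 → 3200 → 6400 → 12800.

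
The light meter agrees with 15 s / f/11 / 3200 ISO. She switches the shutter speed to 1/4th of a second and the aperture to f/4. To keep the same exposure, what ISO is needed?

Shutter speed: 15 → 8 → 4 → 2 → 1 → 1/2 → 1/4 — 6 stops shorter (darker).
Aperture: f/11 → f/8 → f/5.6 → f/4 — 3 stops opened up (brighter).
Net change so far: 3 stops darker. Offset with the ISO: 3200 → 6400 → 12800 → 25600.

ISO 25600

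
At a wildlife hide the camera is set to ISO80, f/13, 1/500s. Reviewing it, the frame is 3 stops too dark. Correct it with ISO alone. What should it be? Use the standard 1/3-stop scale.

Underexposed by 3 stops → need 3 stops brighter.
ISO: 80 → 100 → 125 → 160 → 200 → 250 → 320 → 400 → 500 → 640.

ISO 640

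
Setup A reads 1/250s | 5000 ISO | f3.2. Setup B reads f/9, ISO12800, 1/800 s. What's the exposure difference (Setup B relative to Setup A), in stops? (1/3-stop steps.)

3 1/3 stops darker

Aperture: f/3.2 → f/3.5 → f/4 → f/4.5 → f/5 → f/5.6 → f/6.3 → f/7.1 → f/8 → f/9 — 3 stops narrower (darker).
Shutter speed: 1/250 → 1/320 → 1/400 → 1/500 → 1/640 → 1/800 — 1 2/3 stops shorter (darker).
ISO: 5000 → 6400 → 8000 → 10000 → 12800 — 1 1/3 stops raised (brighter).
Net: −3 −1 2/3 +1 1/3 = −3 1/3 stops.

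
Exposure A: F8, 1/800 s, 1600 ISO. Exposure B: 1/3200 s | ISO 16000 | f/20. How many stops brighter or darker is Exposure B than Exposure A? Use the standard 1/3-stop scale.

Aperture: f/8 → f/9 → f/10 → f/11 → f/13 → f/14 → f/16 → f/18 → f/20 — 2 2/3 stops narrower (darker).
Shutter speed: 1/800 → 1/1000 → 1/1250 → 1/1600 → 1/2000 → 1/2500 → 1/3200 — 2 stops faster (darker).
ISO: 1600 → 2000 → 2500 → 3200 → 4000 → 5000 → 6400 → 8000 → 10000 → 12800 → 16000 — 3 1/3 stops raised (brighter).
Net: −2 2/3 −2 +3 1/3 = −1 1/3 stops.

1 1/3 stops darker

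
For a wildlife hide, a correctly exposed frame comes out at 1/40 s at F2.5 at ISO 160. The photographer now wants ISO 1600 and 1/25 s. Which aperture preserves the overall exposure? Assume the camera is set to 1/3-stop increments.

f/10

ISO: 160 → 200 → 250 → 320 → 400 → 500 → 640 → 800 → 1000 → 1250 → 1600 — 3 1/3 stops raised (brighter).
Shutter speed: 1/40 → 1/30 → 1/25 — 2/3 stop longer (brighter).
Net change so far: 4 stops brighter. Offset with the aperture: f/2.5 → f/2.8 → f/3.2 → f/3.5 → f/4 → f/4.5 → f/5 → f/5.6 → f/6.3 → f/7.1 → f/8 → f/9 → f/10.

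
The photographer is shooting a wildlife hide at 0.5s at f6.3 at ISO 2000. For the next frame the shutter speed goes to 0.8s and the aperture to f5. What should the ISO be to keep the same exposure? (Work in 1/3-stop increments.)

Shutter speed: 0.5 → 0.6 → 0.8 — 2/3 stop longer (brighter).
Aperture: f/6.3 → f/5.6 → f/5 — 2/3 stop opened up (brighter).
Net change so far: 1 1/3 stops brighter. Offset with the ISO: 2000 → 1600 → 1250 → 1000 → 800.

ISO 800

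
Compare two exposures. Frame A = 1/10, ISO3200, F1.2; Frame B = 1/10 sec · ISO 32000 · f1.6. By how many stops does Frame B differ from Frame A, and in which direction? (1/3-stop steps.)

Aperture: f/1.2 → f/1.4 → f/1.6 — 2/3 stop stopped down (darker).
Shutter speed: unchanged.
ISO: 3200 → 4000 → 5000 → 6400 → 8000 → 10000 → 12800 → 16000 → 20000 → 25600 → 32000 — 3 1/3 stops raised (brighter).
Net: −2/3 +3 1/3 = +2 2/3 stops.

2 2/3 stops brighter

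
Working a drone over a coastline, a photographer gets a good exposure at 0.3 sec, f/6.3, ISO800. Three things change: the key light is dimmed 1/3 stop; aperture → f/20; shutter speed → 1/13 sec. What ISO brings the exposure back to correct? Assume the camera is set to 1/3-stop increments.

Scene light: 1/3 stop darker.
Aperture: f/6.3 → f/7.1 → f/8 → f/9 → f/10 → f/11 → f/13 → f/14 → f/16 → f/18 → f/20 — 3 1/3 stops smaller aperture (darker).
Shutter speed: 0.3 → 1/4 → 1/5 → 1/6 → 1/8 → 1/10 → 1/13 — 2 stops shorter (darker).
Net so far: 5 2/3 stops darker. ISO: 800 → 1000 → 1250 → 1600 → 2000 → 2500 → 3200 → 4000 → 5000 → 6400 → 8000 → 10000 → 12800 → 16000 → 20000 → 25600 → 32000 → 40000.

ISO 40000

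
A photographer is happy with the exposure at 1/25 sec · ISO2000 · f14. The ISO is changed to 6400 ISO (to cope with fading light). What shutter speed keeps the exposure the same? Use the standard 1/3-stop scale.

1/80s

ISO: 2000 → 2500 → 3200 → 4000 → 5000 → 6400 — 1 2/3 stops raised (brighter).
Need 1 2/3 stops darker from the shutter speed: 1/25 → 1/30 → 1/40 → 1/50 → 1/60 → 1/80.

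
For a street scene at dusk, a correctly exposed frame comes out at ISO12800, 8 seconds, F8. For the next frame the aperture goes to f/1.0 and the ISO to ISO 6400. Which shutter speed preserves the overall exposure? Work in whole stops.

Aperture: f/8 → f/5.6 → f/4 → f/2.8 → f/2 → f/1.4 → f/1.0 — 6 stops opened up (brighter).
ISO: 12800 → 6400 — 1 stop lower (darker).
Net change so far: 5 stops brighter. Offset with the shutter speed: 8 → 4 → 2 → 1 → 1/2 → 1/4.

1/4s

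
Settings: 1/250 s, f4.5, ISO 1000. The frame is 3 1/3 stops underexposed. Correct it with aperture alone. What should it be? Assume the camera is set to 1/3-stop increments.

Underexposed by 3 1/3 stops → need 3 1/3 stops brighter.
Aperture: f/4.5 → f/4 → f/3.5 → f/3.2 → f/2.8 → f/2.5 → f/2.2 → f/2 → f/1.8 → f/1.6 → f/1.4.

f/1.4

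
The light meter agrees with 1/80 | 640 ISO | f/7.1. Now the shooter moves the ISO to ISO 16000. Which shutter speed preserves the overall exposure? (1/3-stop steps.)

1/2000s

ISO: 640 → 800 → 1000 → 1250 → 1600 → 2000 → 2500 → 3200 → 4000 → 5000 → 6400 → 8000 → 10000 → 12800 → 16000 — 4 2/3 stops raised (brighter).
Need 4 2/3 stops darker from the shutter speed: 1/80 → 1/100 → 1/125 → 1/160 → 1/200 → 1/250 → 1/320 → 1/400 → 1/500 → 1/640 → 1/800 → 1/1000 → 1/1250 → 1/1600 → 1/2000.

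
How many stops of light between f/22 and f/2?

f/22 → f/16 → f/11 → f/8 → f/5.6 → f/4 → f/2.8 → f/2 — count the steps: 7 stops.

7 stops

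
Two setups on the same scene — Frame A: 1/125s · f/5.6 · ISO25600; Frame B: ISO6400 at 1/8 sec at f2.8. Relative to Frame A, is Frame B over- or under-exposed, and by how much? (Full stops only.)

Aperture: f/5.6 → f/4 → f/2.8 — 2 stops larger aperture (brighter).
Shutter speed: 1/125 → 1/60 → 1/30 → 1/15 → 1/8 — 4 stops longer (brighter).
ISO: 25600 → 12800 → 6400 — 2 stops lower (darker).
Net: +2 +4 −2 = +4 stops.

4 stops brighter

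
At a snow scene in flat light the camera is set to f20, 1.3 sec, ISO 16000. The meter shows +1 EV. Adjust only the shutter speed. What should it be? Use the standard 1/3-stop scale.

Overexposed by 1 stop → need 1 stop darker.
Shutter speed: 1.3 → 1 → 0.8 → 0.6.

0.6 s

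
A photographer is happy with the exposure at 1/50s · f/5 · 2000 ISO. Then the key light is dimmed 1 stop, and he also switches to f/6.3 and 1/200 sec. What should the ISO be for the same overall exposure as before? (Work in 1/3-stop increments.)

ISO 25600

Scene light: 1 stop darker.
Aperture: f/5 → f/5.6 → f/6.3 — 2/3 stop smaller aperture (darker).
Shutter speed: 1/50 → 1/60 → 1/80 → 1/100 → 1/125 → 1/160 → 1/200 — 2 stops faster (darker).
Net so far: 3 2/3 stops darker. ISO: 2000 → 2500 → 3200 → 4000 → 5000 → 6400 → 8000 → 10000 → 12800 → 16000 → 20000 → 25600.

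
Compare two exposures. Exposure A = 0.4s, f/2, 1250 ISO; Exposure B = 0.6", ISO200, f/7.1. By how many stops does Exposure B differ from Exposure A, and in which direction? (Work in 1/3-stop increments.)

5 2/3 stops darker

Aperture: f/2 → f/2.2 → f/2.5 → f/2.8 → f/3.2 → f/3.5 → f/4 → f/4.5 → f/5 → f/5.6 → f/6.3 → f/7.1 — 3 2/3 stops smaller aperture (darker).
Shutter speed: 0.4 → 0.5 → 0.6 — 2/3 stop longer (brighter).
ISO: 1250 → 1000 → 800 → 640 → 500 → 400 → 320 → 250 → 200 — 2 2/3 stops dropped (darker).
Net: −3 2/3 +2/3 −2 2/3 = −5 2/3 stops.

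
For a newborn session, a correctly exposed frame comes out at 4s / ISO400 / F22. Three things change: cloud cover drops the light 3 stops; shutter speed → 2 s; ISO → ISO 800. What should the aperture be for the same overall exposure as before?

Scene light: 3 stops darker.
Shutter speed: 4 → 2 — 1 stop shorter (darker).
ISO: 400 → 800 — 1 stop raised (brighter).
Net so far: 3 stops darker. Aperture: f/22 → f/16 → f/11 → f/8.

f/8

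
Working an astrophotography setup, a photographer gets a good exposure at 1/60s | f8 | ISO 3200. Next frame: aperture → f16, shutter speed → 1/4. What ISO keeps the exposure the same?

ISO 800

Aperture: f/8 → f/11 → f/16 — 2 stops stopped down (darker).
Shutter speed: 1/60 → 1/30 → 1/15 → 1/8 → 1/4 — 4 stops slower (brighter).
Net change so far: 2 stops brighter. Offset with the ISO: 3200 → 1600 → 800.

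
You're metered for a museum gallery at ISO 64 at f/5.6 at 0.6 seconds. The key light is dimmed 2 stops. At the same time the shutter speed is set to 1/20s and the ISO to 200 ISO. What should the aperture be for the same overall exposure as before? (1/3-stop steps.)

f/1.4

Scene light: 2 stops darker.
Shutter speed: 0.6 → 0.5 → 0.4 → 0.3 → 1/4 → 1/5 → 1/6 → 1/8 → 1/10 → 1/13 → 1/15 → 1/20 — 3 2/3 stops faster (darker).
ISO: 64 → 80 → 100 → 125 → 160 → 200 — 1 2/3 stops higher (brighter).
Net so far: 4 stops darker. Aperture: f/5.6 → f/5 → f/4.5 → f/4 → f/3.5 → f/3.2 → f/2.8 → f/2.5 → f/2.2 → f/2 → f/1.8 → f/1.6 → f/1.4.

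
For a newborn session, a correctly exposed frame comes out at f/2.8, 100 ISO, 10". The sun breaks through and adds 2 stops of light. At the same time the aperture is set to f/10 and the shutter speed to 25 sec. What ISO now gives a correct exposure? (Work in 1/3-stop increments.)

Scene light: 2 stops brighter.
Aperture: f/2.8 → f/3.2 → f/3.5 → f/4 → f/4.5 → f/5 → f/5.6 → f/6.3 → f/7.1 → f/8 → f/9 → f/10 — 3 2/3 stops smaller aperture (darker).
Shutter speed: 10 → 13 → 15 → 20 → 25 — 1 1/3 stops longer (brighter).
Net so far: 1/3 stop darker. ISO: 100 → 125.

ISO 125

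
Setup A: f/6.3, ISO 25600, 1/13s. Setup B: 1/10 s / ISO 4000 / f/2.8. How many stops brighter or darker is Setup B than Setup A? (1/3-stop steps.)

same exposure (0 stops)

Aperture: f/6.3 → f/5.6 → f/5 → f/4.5 → f/4 → f/3.5 → f/3.2 → f/2.8 — 2 1/3 stops larger aperture (brighter).
Shutter speed: 1/13 → 1/10 — 1/3 stop slower (brighter).
ISO: 25600 → 20000 → 16000 → 12800 → 10000 → 8000 → 6400 → 5000 → 4000 — 2 2/3 stops dropped (darker).
Net: +2 1/3 +1/3 −2 2/3 = 0 stops.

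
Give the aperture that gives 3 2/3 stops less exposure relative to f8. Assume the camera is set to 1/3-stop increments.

Aperture: f/8 → f/9 → f/10 → f/11 → f/13 → f/14 → f/16 → f/18 → f/20 → f/22 → f/25 → f/29 — 3 2/3 stops smaller aperture (darker).

f/29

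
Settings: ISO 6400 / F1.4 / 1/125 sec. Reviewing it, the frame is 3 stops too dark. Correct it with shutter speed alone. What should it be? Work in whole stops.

Underexposed by 3 stops → need 3 stops brighter.
Shutter speed: 1/125 → 1/60 → 1/30 → 1/15.

1/15s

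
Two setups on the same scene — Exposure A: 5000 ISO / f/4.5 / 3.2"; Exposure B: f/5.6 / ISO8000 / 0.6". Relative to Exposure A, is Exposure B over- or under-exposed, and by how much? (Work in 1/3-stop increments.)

2 1/3 stops darker

Aperture: f/4.5 → f/5 → f/5.6 — 2/3 stop narrower (darker).
Shutter speed: 3.2 → 2.5 → 2 → 1.6 → 1.3 → 1 → 0.8 → 0.6 — 2 1/3 stops shorter (darker).
ISO: 5000 → 6400 → 8000 — 2/3 stop raised (brighter).
Net: −2/3 −2 1/3 +2/3 = −2 1/3 stops.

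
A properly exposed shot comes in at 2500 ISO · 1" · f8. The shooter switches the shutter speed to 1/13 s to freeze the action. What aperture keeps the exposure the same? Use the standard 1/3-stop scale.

f/2.2

Shutter speed: 1 → 0.8 → 0.6 → 0.5 → 0.4 → 0.3 → 1/4 → 1/5 → 1/6 → 1/8 → 1/10 → 1/13 — 3 2/3 stops shorter (darker).
Need 3 2/3 stops brighter from the aperture: f/8 → f/7.1 → f/6.3 → f/5.6 → f/5 → f/4.5 → f/4 → f/3.5 → f/3.2 → f/2.8 → f/2.5 → f/2.2.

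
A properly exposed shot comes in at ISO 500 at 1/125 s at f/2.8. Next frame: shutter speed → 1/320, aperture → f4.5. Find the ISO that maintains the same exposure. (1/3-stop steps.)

Shutter speed: 1/125 → 1/160 → 1/200 → 1/250 → 1/320 — 1 1/3 stops faster (darker).
Aperture: f/2.8 → f/3.2 → f/3.5 → f/4 → f/4.5 — 1 1/3 stops smaller aperture (darker).
Net change so far: 2 2/3 stops darker. Offset with the ISO: 500 → 640 → 800 → 1000 → 1250 → 1600 → 2000 → 2500 → 3200.

ISO 3200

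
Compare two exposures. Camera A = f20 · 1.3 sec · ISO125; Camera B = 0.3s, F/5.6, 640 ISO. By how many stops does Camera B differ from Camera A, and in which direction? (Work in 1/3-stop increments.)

4 stops brighter

Aperture: f/20 → f/18 → f/16 → f/14 → f/13 → f/11 → f/10 → f/9 → f/8 → f/7.1 → f/6.3 → f/5.6 — 3 2/3 stops opened up (brighter).
Shutter speed: 1.3 → 1 → 0.8 → 0.6 → 0.5 → 0.4 → 0.3 — 2 stops shorter (darker).
ISO: 125 → 160 → 200 → 250 → 320 → 400 → 500 → 640 — 2 1/3 stops raised (brighter).
Net: +3 2/3 −2 +2 1/3 = +4 stops.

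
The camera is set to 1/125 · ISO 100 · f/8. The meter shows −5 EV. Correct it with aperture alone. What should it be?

Underexposed by 5 stops → need 5 stops brighter.
Aperture: f/8 → f/5.6 → f/4 → f/2.8 → f/2 → f/1.4.

f/1.4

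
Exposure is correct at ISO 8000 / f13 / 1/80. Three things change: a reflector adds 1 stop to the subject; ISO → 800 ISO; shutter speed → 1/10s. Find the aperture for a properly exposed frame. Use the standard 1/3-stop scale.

f/16

Scene light: 1 stop brighter.
ISO: 8000 → 6400 → 5000 → 4000 → 3200 → 2500 → 2000 → 1600 → 1250 → 1000 → 800 — 3 1/3 stops lower (darker).
Shutter speed: 1/80 → 1/60 → 1/50 → 1/40 → 1/30 → 1/25 → 1/20 → 1/15 → 1/13 → 1/10 — 3 stops slower (brighter).
Net so far: 2/3 stop brighter. Aperture: f/13 → f/14 → f/16.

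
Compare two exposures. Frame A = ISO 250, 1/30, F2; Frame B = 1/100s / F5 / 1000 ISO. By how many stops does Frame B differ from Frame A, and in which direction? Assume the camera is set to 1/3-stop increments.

Aperture: f/2 → f/2.2 → f/2.5 → f/2.8 → f/3.2 → f/3.5 → f/4 → f/4.5 → f/5 — 2 2/3 stops smaller aperture (darker).
Shutter speed: 1/30 → 1/40 → 1/50 → 1/60 → 1/80 → 1/100 — 1 2/3 stops shorter (darker).
ISO: 250 → 320 → 400 → 500 → 640 → 800 → 1000 — 2 stops higher (brighter).
Net: −2 2/3 −1 2/3 +2 = −2 1/3 stops.

2 1/3 stops darker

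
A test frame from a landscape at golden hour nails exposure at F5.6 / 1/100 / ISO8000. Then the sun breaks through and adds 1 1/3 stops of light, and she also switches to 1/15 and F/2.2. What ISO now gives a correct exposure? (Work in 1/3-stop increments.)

ISO 80

Scene light: 1 1/3 stops brighter.
Shutter speed: 1/100 → 1/80 → 1/60 → 1/50 → 1/40 → 1/30 → 1/25 → 1/20 → 1/15 — 2 2/3 stops longer (brighter).
Aperture: f/5.6 → f/5 → f/4.5 → f/4 → f/3.5 → f/3.2 → f/2.8 → f/2.5 → f/2.2 — 2 2/3 stops wider (brighter).
Net so far: 6 2/3 stops brighter. ISO: 8000 → 6400 → 5000 → 4000 → 3200 → 2500 → 2000 → 1600 → 1250 → 1000 → 800 → 640 → 500 → 400 → 320 → 250 → 200 → 160 → 125 → 100 → 80.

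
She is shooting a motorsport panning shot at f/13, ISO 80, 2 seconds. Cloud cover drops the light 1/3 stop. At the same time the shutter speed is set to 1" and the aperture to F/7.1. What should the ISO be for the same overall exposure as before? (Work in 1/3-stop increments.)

Scene light: 1/3 stop darker.
Shutter speed: 2 → 1.6 → 1.3 → 1 — 1 stop faster (darker).
Aperture: f/13 → f/11 → f/10 → f/9 → f/8 → f/7.1 — 1 2/3 stops wider (brighter).
Net so far: 1/3 stop brighter. ISO: 80 → 64.

ISO 64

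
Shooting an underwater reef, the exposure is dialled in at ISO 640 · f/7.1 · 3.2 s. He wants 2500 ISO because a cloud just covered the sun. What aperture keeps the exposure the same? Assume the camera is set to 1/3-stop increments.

ISO: 640 → 800 → 1000 → 1250 → 1600 → 2000 → 2500 — 2 stops raised (brighter).
Need 2 stops darker from the aperture: f/7.1 → f/8 → f/9 → f/10 → f/11 → f/13 → f/14.

f/14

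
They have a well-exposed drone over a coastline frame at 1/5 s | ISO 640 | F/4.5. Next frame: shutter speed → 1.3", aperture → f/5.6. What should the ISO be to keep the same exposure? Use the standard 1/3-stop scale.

Shutter speed: 1/5 → 1/4 → 0.3 → 0.4 → 0.5 → 0.6 → 0.8 → 1 → 1.3 — 2 2/3 stops longer (brighter).
Aperture: f/4.5 → f/5 → f/5.6 — 2/3 stop smaller aperture (darker).
Net change so far: 2 stops brighter. Offset with the ISO: 640 → 500 → 400 → 320 → 250 → 200 → 160.

ISO 160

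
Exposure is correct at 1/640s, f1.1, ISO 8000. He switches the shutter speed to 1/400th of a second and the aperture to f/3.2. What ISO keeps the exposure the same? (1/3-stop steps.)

ISO 40000

Shutter speed: 1/640 → 1/500 → 1/400 — 2/3 stop slower (brighter).
Aperture: f/1.1 → f/1.2 → f/1.4 → f/1.6 → f/1.8 → f/2 → f/2.2 → f/2.5 → f/2.8 → f/3.2 — 3 stops smaller aperture (darker).
Net change so far: 2 1/3 stops darker. Offset with the ISO: 8000 → 10000 → 12800 → 16000 → 20000 → 25600 → 32000 → 40000.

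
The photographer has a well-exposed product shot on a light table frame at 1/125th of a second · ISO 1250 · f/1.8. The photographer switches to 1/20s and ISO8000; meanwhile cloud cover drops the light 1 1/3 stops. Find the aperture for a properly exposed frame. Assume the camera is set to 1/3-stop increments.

f/7.1

Scene light: 1 1/3 stops darker.
Shutter speed: 1/125 → 1/100 → 1/80 → 1/60 → 1/50 → 1/40 → 1/30 → 1/25 → 1/20 — 2 2/3 stops slower (brighter).
ISO: 1250 → 1600 → 2000 → 2500 → 3200 → 4000 → 5000 → 6400 → 8000 — 2 2/3 stops higher (brighter).
Net so far: 4 stops brighter. Aperture: f/1.8 → f/2 → f/2.2 → f/2.5 → f/2.8 → f/3.2 → f/3.5 → f/4 → f/4.5 → f/5 → f/5.6 → f/6.3 → f/7.1.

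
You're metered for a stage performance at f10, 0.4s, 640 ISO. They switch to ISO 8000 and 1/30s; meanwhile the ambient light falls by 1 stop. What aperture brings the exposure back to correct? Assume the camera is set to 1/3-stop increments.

Scene light: 1 stop darker.
ISO: 640 → 800 → 1000 → 1250 → 1600 → 2000 → 2500 → 3200 → 4000 → 5000 → 6400 → 8000 — 3 2/3 stops higher (brighter).
Shutter speed: 0.4 → 0.3 → 1/4 → 1/5 → 1/6 → 1/8 → 1/10 → 1/13 → 1/15 → 1/20 → 1/25 → 1/30 — 3 2/3 stops shorter (darker).
Net so far: 1 stop darker. Aperture: f/10 → f/9 → f/8 → f/7.1.

f/7.1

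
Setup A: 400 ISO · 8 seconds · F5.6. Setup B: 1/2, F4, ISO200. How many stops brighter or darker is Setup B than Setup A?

Aperture: f/5.6 → f/4 — 1 stop larger aperture (brighter).
Shutter speed: 8 → 4 → 2 → 1 → 1/2 — 4 stops shorter (darker).
ISO: 400 → 200 — 1 stop lower (darker).
Net: +1 −4 −1 = −4 stops.

4 stops darker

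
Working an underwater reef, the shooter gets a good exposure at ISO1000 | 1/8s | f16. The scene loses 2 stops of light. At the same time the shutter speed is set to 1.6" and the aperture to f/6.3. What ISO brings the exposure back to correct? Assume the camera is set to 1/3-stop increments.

ISO 50

Scene light: 2 stops darker.
Shutter speed: 1/8 → 1/6 → 1/5 → 1/4 → 0.3 → 0.4 → 0.5 → 0.6 → 0.8 → 1 → 1.3 → 1.6 — 3 2/3 stops slower (brighter).
Aperture: f/16 → f/14 → f/13 → f/11 → f/10 → f/9 → f/8 → f/7.1 → f/6.3 — 2 2/3 stops wider (brighter).
Net so far: 4 1/3 stops brighter. ISO: 1000 → 800 → 640 → 500 → 400 → 320 → 250 → 200 → 160 → 125 → 100 → 80 → 64 → 50.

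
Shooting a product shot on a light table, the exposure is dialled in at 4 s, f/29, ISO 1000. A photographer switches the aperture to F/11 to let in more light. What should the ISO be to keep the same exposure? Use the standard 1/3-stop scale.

ISO 160

Aperture: f/29 → f/25 → f/22 → f/20 → f/18 → f/16 → f/14 → f/13 → f/11 — 2 2/3 stops opened up (brighter).
Need 2 2/3 stops darker from the ISO: 1000 → 800 → 640 → 500 → 400 → 320 → 250 → 200 → 160.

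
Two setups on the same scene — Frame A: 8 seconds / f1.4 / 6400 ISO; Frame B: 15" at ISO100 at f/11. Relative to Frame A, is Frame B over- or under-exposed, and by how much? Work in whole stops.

11 stops darker

Aperture: f/1.4 → f/2 → f/2.8 → f/4 → f/5.6 → f/8 → f/11 — 6 stops stopped down (darker).
Shutter speed: 8 → 15 — 1 stop slower (brighter).
ISO: 6400 → 3200 → 1600 → 800 → 400 → 200 → 100 — 6 stops lower (darker).
Net: −6 +1 −6 = −11 stops.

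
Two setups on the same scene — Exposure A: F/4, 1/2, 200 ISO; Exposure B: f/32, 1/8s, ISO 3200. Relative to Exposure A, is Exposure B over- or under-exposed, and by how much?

Aperture: f/4 → f/5.6 → f/8 → f/11 → f/16 → f/22 → f/32 — 6 stops stopped down (darker).
Shutter speed: 1/2 → 1/4 → 1/8 — 2 stops shorter (darker).
ISO: 200 → 400 → 800 → 1600 → 3200 — 4 stops higher (brighter).
Net: −6 −2 +4 = −4 stops.

4 stops darker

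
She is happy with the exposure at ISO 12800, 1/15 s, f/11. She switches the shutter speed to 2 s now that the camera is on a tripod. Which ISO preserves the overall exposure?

ISO 400

Shutter speed: 1/15 → 1/8 → 1/4 → 1/2 → 1 → 2 — 5 stops slower (brighter).
Need 5 stops darker from the ISO: 12800 → 6400 → 3200 → 1600 → 800 → 400.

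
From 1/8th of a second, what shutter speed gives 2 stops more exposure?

1/2s

Shutter speed: 1/8 → 1/4 → 1/2 — 2 stops longer (brighter).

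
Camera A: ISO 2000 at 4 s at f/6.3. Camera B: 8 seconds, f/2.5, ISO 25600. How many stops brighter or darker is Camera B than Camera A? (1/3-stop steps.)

Aperture: f/6.3 → f/5.6 → f/5 → f/4.5 → f/4 → f/3.5 → f/3.2 → f/2.8 → f/2.5 — 2 2/3 stops larger aperture (brighter).
Shutter speed: 4 → 5 → 6 → 8 — 1 stop slower (brighter).
ISO: 2000 → 2500 → 3200 → 4000 → 5000 → 6400 → 8000 → 10000 → 12800 → 16000 → 20000 → 25600 — 3 2/3 stops raised (brighter).
Net: +2 2/3 +1 +3 2/3 = +7 1/3 stops.

7 1/3 stops brighter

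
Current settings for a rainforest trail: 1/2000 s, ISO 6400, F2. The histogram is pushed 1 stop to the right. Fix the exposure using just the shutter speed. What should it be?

1/4000s

Overexposed by 1 stop → need 1 stop darker.
Shutter speed: 1/2000 → 1/4000.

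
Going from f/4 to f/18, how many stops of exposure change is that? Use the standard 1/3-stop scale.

4 1/3 stops

f/4 → f/4.5 → f/5 → f/5.6 → f/6.3 → f/7.1 → f/8 → f/9 → f/10 → f/11 → f/13 → f/14 → f/16 → f/18 — count the steps: 13 third-stops = 4 1/3 stops.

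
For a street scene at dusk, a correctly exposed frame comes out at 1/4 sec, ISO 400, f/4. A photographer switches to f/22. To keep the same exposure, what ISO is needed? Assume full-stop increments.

ISO 12800

Aperture: f/4 → f/5.6 → f/8 → f/11 → f/16 → f/22 — 5 stops narrower (darker).
Need 5 stops brighter from the ISO: 400 → 800 → 1600 → 3200 → 6400 → 12800.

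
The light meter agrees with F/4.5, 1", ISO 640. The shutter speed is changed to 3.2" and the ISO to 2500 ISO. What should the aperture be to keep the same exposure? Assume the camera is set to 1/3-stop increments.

Shutter speed: 1 → 1.3 → 1.6 → 2 → 2.5 → 3.2 — 1 2/3 stops slower (brighter).
ISO: 640 → 800 → 1000 → 1250 → 1600 → 2000 → 2500 — 2 stops higher (brighter).
Net change so far: 3 2/3 stops brighter. Offset with the aperture: f/4.5 → f/5 → f/5.6 → f/6.3 → f/7.1 → f/8 → f/9 → f/10 → f/11 → f/13 → f/14 → f/16.

f/16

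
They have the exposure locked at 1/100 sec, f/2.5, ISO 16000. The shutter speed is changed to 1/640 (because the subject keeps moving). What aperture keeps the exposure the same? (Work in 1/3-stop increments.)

Shutter speed: 1/100 → 1/125 → 1/160 → 1/200 → 1/250 → 1/320 → 1/400 → 1/500 → 1/640 — 2 2/3 stops faster (darker).
Need 2 2/3 stops brighter from the aperture: f/2.5 → f/2.2 → f/2 → f/1.8 → f/1.6 → f/1.4 → f/1.2 → f/1.1 → f/1.0.

f/1.0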